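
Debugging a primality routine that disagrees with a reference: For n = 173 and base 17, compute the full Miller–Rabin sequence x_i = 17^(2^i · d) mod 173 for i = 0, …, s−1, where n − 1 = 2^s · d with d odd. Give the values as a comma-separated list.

n − 1 = 172 = 2^2 · 43, so s = 2 and d = 43.
x_0 = 17^43 mod 173 = 80.
x_1 = 80^2 mod 173 = 172.

80, 172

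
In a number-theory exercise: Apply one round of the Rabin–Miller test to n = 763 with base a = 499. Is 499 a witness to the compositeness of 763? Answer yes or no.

no

n − 1 = 762 = 2^1 · 381, so s = 1 and d = 381.
Repeated squaring mod 763: 499^1 ≡ 499, 499^2 ≡ 263, 499^4 ≡ 499, 499^8 ≡ 263, 499^16 ≡ 499, 499^32 ≡ 263, 499^64 ≡ 499, 499^128 ≡ 263, 499^256 ≡ 499.
381 = 256 + 64 + 32 + 16 + 8 + 4 + 1, so 499^381 ≡ 499·499·263·499·263·499·499 ≡ 1 (mod 763).
x_0 = 499^381 mod 763 = 1.
x_0 = 1, so 499 is not a witness.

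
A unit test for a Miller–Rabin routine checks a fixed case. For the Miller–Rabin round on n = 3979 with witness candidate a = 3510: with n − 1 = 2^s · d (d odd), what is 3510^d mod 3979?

872

n − 1 = 3978 = 2^1 · 1989, so s = 1 and d = 1989.
3510^1989 mod 3979 = 872.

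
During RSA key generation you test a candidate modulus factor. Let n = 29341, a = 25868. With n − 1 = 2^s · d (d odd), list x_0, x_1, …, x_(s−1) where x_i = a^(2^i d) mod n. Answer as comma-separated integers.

n − 1 = 29340 = 2^2 · 7335, so s = 2 and d = 7335.
x_0 = 25868^7335 mod 29341 = 10613.
x_1 = 10613^2 mod 29341 = 25011.

10613, 25011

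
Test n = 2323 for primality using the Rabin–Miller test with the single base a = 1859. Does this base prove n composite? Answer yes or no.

yes

n − 1 = 2322 = 2^1 · 1161, so s = 1 and d = 1161.
x_0 = 1859^1161 mod 2323 = 849.
x_0 ∉ {1, 2322} and s = 1, so 1859 is a Miller–Rabin witness and 2323 is composite.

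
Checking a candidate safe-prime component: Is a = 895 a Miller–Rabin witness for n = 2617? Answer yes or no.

n − 1 = 2616 = 2^3 · 327, so s = 3 and d = 327.
Repeated squaring mod 2617: 895^1 ≡ 895, 895^2 ≡ 223, 895^4 ≡ 6, 895^8 ≡ 36, 895^16 ≡ 1296, 895^32 ≡ 2119, 895^64 ≡ 2006, 895^128 ≡ 1707, 895^256 ≡ 1128.
327 = 256 + 64 + 4 + 2 + 1, so 895^327 ≡ 1128·2006·6·223·895 ≡ 667 (mod 2617).
x_0 = 895^327 mod 2617 = 667.
x_0 is neither 1 nor 2616, so continue squaring.
x_1 = 667^2 mod 2617 = 2616.
x_1 ≡ −1, so 895 is not a witness.

no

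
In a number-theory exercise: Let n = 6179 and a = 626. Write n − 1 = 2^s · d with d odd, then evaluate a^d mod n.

416

n − 1 = 6178 = 2^1 · 3089, so s = 1 and d = 3089.
626^3089 mod 6179 = 416.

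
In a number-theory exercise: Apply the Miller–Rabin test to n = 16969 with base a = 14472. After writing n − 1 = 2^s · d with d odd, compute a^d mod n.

13698

n − 1 = 16968 = 2^3 · 2121, so s = 3 and d = 2121.
Repeated squaring mod 16969: 14472^1 ≡ 14472, 14472^2 ≡ 7386, 14472^4 ≡ 14630, 14472^8 ≡ 6903, 14472^16 ≡ 2457, 14472^32 ≡ 12854, 14472^64 ≡ 15132, 14472^128 ≡ 14707, 14472^256 ≡ 8975, 14472^512 ≡ 15751, 14472^1024 ≡ 7221, 14472^2048 ≡ 14073.
2121 = 2048 + 64 + 8 + 1, so 14472^2121 ≡ 14073·15132·6903·14472 ≡ 13698 (mod 16969).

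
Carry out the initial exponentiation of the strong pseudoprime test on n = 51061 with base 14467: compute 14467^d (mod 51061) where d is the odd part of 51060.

26891

n − 1 = 51060 = 2^2 · 12765, so s = 2 and d = 12765.
14467^12765 mod 51061 = 26891.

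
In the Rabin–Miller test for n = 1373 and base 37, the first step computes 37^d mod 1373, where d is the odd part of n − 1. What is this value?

1372

n − 1 = 1372 = 2^2 · 343, so s = 2 and d = 343.
Repeated squaring mod 1373: 37^1 ≡ 37, 37^2 ≡ 1369, 37^4 ≡ 16, 37^8 ≡ 256, 37^16 ≡ 1005, 37^32 ≡ 870, 37^64 ≡ 377, 37^128 ≡ 710, 37^256 ≡ 209.
343 = 256 + 64 + 16 + 4 + 2 + 1, so 37^343 ≡ 209·377·1005·16·1369·37 ≡ 1372 (mod 1373).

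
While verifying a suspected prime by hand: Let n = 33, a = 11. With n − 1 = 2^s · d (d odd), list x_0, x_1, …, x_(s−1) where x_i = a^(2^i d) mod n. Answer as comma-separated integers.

11, 22, 22, 22, 22

n − 1 = 32 = 2^5 · 1, so s = 5 and d = 1.
x_0 = 11^1 mod 33 = 11.
x_1 = 11^2 mod 33 = 22.
x_2 = 22^2 mod 33 = 22.
x_3 = 22^2 mod 33 = 22.
x_4 = 22^2 mod 33 = 22.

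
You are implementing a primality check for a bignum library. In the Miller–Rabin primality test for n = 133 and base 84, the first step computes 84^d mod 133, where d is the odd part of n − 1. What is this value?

56

n − 1 = 132 = 2^2 · 33, so s = 2 and d = 33.
84^33 mod 133 = 56.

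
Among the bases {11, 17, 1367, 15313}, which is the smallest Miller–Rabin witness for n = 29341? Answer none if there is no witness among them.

11

n − 1 = 29340 = 2^2 · 7335, so s = 2 and d = 7335.
Base 11: x_0 = 11^7335 mod 29341 = 1331. x_0 is neither 1 nor 29340, so continue squaring. x_1 = 1331^2 mod 29341 = 11101. Reached i = s−1 = 1 without hitting −1: 11 is a Miller–Rabin witness and 29341 is composite.
Base 17: x_0 = 17^7335 mod 29341 = 23230. x_0 is neither 1 nor 29340, so continue squaring. x_1 = 23230^2 mod 29341 = 22569. Reached i = s−1 = 1 without hitting −1: 17 is a Miller–Rabin witness and 29341 is composite.
Base 1367: x_0 = 1367^7335 mod 29341 = 10798. x_0 is neither 1 nor 29340, so continue squaring. x_1 = 10798^2 mod 29341 = 25011. Reached i = s−1 = 1 without hitting −1: 1367 is a Miller–Rabin witness and 29341 is composite.
Base 15313: x_0 = 15313^7335 mod 29341 = 12882. x_0 is neither 1 nor 29340, so continue squaring. x_1 = 12882^2 mod 29341 = 22569. Reached i = s−1 = 1 without hitting −1: 15313 is a Miller–Rabin witness and 29341 is composite.
The smallest witness among the given bases is 11.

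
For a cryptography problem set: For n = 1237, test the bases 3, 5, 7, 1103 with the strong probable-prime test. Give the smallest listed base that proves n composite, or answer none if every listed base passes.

n − 1 = 1236 = 2^2 · 309, so s = 2 and d = 309.
Base 3: x_0 = 3^309 mod 1237 = 1. x_0 = 1, so 3 is not a witness.
Base 5: x_0 = 5^309 mod 1237 = 691. x_0 is neither 1 nor 1236, so continue squaring. x_1 = 691^2 mod 1237 = 1236. x_1 ≡ −1, so 5 is not a witness.
Base 7: x_0 = 7^309 mod 1237 = 691. x_0 is neither 1 nor 1236, so continue squaring. x_1 = 691^2 mod 1237 = 1236. x_1 ≡ −1, so 7 is not a witness.
Base 1103: x_0 = 1103^309 mod 1237 = 1. x_0 = 1, so 1103 is not a witness.
No listed base is a witness for 1237.

none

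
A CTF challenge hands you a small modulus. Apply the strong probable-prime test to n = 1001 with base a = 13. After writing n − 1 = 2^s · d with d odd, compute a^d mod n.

923

n − 1 = 1000 = 2^3 · 125, so s = 3 and d = 125.
By repeated squaring, 13^125 ≡ 923 (mod 1001).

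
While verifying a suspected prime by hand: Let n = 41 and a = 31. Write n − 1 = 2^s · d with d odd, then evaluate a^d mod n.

n − 1 = 40 = 2^3 · 5, so s = 3 and d = 5.
Repeated squaring mod 41: 31^1 ≡ 31, 31^2 ≡ 18, 31^4 ≡ 37.
5 = 4 + 1, so 31^5 ≡ 37·31 ≡ 40 (mod 41).

40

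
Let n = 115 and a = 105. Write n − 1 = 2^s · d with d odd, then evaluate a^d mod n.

n − 1 = 114 = 2^1 · 57, so s = 1 and d = 57.
By repeated squaring, 105^57 ≡ 100 (mod 115).

100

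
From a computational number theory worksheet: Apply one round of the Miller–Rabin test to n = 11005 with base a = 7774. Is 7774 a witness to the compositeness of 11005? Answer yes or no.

yes

n − 1 = 11004 = 2^2 · 2751, so s = 2 and d = 2751.
x_0 = 7774^2751 mod 11005 = 9389.
x_0 is neither 1 nor 11004, so continue squaring.
x_1 = 9389^2 mod 11005 = 3271.
Reached i = s−1 = 1 without hitting −1: 7774 is a Miller–Rabin witness and 11005 is composite.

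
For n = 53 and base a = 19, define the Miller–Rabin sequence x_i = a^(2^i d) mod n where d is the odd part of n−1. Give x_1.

n − 1 = 52 = 2^2 · 13, so s = 2 and d = 13.
By repeated squaring, 19^13 ≡ 30 (mod 53).
x_0 = 30.
x_1 = 30^2 mod 53 = 52.

52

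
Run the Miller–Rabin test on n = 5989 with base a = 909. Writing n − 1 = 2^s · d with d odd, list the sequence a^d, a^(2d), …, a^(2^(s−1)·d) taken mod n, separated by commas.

1337, 2847

n − 1 = 5988 = 2^2 · 1497, so s = 2 and d = 1497.
x_0 = 909^1497 mod 5989 = 1337.
x_1 = 1337^2 mod 5989 = 2847.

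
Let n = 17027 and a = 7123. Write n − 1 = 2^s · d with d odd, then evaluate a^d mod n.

n − 1 = 17026 = 2^1 · 8513, so s = 1 and d = 8513.
7123^8513 mod 17027 = 17026.

17026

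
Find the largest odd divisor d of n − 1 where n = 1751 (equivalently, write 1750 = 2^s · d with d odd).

Halving: 1750 → 875; 875 is odd.
So 1750 = 2^1 · 875.

875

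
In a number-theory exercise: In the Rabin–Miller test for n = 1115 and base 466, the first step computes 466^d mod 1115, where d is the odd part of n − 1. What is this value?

46

n − 1 = 1114 = 2^1 · 557, so s = 1 and d = 557.
466^557 mod 1115 = 46.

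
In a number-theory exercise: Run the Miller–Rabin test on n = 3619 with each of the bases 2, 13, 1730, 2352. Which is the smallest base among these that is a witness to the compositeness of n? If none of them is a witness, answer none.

n − 1 = 3618 = 2^1 · 1809, so s = 1 and d = 1809.
Base 2: x_0 = 2^1809 mod 3619 = 1513. x_0 ∉ {1, 3618} and s = 1, so 2 is a Miller–Rabin witness and 3619 is composite.
Base 13: x_0 = 13^1809 mod 3619 = 1161. x_0 ∉ {1, 3618} and s = 1, so 13 is a Miller–Rabin witness and 3619 is composite.
Base 1730: x_0 = 1730^1809 mod 3619 = 2325. x_0 ∉ {1, 3618} and s = 1, so 1730 is a Miller–Rabin witness and 3619 is composite.
Base 2352: x_0 = 2352^1809 mod 3619 = 2359. x_0 ∉ {1, 3618} and s = 1, so 2352 is a Miller–Rabin witness and 3619 is composite.
The smallest witness among the given bases is 2.

2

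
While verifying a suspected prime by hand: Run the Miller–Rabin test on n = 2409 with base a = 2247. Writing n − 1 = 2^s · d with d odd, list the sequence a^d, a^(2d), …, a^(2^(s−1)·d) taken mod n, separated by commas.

894, 1857, 1170

n − 1 = 2408 = 2^3 · 301, so s = 3 and d = 301.
x_0 = 2247^301 mod 2409 = 894.
x_1 = 894^2 mod 2409 = 1857.
x_2 = 1857^2 mod 2409 = 1170.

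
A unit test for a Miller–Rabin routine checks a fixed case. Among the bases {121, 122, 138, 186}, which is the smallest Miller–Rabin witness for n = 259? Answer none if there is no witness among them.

n − 1 = 258 = 2^1 · 129, so s = 1 and d = 129.
Base 121: x_0 = 121^129 mod 259 = 1. x_0 = 1, so 121 is not a witness.
Base 122: x_0 = 122^129 mod 259 = 258. x_0 = 258 ≡ −1, so 122 is not a witness.
Base 138: x_0 = 138^129 mod 259 = 258. x_0 = 258 ≡ −1, so 138 is not a witness.
Base 186: x_0 = 186^129 mod 259 = 1. x_0 = 1, so 186 is not a witness.
No listed base is a witness for 259.

none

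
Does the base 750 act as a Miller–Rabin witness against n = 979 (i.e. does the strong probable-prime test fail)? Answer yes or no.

n − 1 = 978 = 2^1 · 489, so s = 1 and d = 489.
x_0 = 750^489 mod 979 = 820.
x_0 ∉ {1, 978} and s = 1, so 750 is a Miller–Rabin witness and 979 is composite.

yes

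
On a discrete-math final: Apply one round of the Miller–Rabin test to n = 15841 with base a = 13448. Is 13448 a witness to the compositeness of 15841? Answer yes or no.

no

n − 1 = 15840 = 2^5 · 495, so s = 5 and d = 495.
Repeated squaring mod 15841: 13448^1 ≡ 13448, 13448^2 ≡ 7848, 13448^4 ≡ 1296, 13448^8 ≡ 470, 13448^16 ≡ 14967, 13448^32 ≡ 3508, 13448^64 ≡ 13448, 13448^128 ≡ 7848, 13448^256 ≡ 1296.
495 = 256 + 128 + 64 + 32 + 8 + 4 + 2 + 1, so 13448^495 ≡ 1296·7848·13448·3508·470·1296·7848·13448 ≡ 1 (mod 15841).
x_0 = 13448^495 mod 15841 = 1.
x_0 = 1, so 13448 is not a witness.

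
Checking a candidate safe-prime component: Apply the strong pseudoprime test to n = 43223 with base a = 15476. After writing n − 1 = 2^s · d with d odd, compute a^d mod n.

43222

n − 1 = 43222 = 2^1 · 21611, so s = 1 and d = 21611.
15476^21611 mod 43223 = 43222.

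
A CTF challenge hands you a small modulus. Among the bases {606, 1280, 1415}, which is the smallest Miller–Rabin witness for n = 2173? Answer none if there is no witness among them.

1280

n − 1 = 2172 = 2^2 · 543, so s = 2 and d = 543.
Base 606: x_0 = 606^543 mod 2173 = 1567. x_0 is neither 1 nor 2172, so continue squaring. x_1 = 1567^2 mod 2173 = 2172. x_1 ≡ −1, so 606 is not a witness.
Base 1280: x_0 = 1280^543 mod 2173 = 2123. x_0 is neither 1 nor 2172, so continue squaring. x_1 = 2123^2 mod 2173 = 327. Reached i = s−1 = 1 without hitting −1: 1280 is a Miller–Rabin witness and 2173 is composite.
Base 1415: x_0 = 1415^543 mod 2173 = 2127. x_0 is neither 1 nor 2172, so continue squaring. x_1 = 2127^2 mod 2173 = 2116. Reached i = s−1 = 1 without hitting −1: 1415 is a Miller–Rabin witness and 2173 is composite.
The smallest witness among the given bases is 1280.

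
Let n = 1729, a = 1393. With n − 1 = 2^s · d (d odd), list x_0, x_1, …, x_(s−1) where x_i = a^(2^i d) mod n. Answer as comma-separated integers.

476, 77, 742, 742, 742, 742

n − 1 = 1728 = 2^6 · 27, so s = 6 and d = 27.
x_0 = 1393^27 mod 1729 = 476.
x_1 = 476^2 mod 1729 = 77.
x_2 = 77^2 mod 1729 = 742.
x_3 = 742^2 mod 1729 = 742.
x_4 = 742^2 mod 1729 = 742.
x_5 = 742^2 mod 1729 = 742.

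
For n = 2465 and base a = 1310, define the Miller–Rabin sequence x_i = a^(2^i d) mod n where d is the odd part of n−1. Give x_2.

n − 1 = 2464 = 2^5 · 77, so s = 5 and d = 77.
x_0 = 1310^77 mod 2465 = 1565.
x_1 = 1565^2 mod 2465 = 1480.
x_2 = 1480^2 mod 2465 = 1480.

1480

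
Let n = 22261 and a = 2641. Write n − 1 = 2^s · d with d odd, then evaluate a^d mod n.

5585

n − 1 = 22260 = 2^2 · 5565, so s = 2 and d = 5565.
2641^5565 mod 22261 = 5585.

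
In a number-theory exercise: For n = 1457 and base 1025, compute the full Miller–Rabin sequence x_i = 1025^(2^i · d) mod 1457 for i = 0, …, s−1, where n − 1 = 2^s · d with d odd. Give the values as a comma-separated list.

684, 159, 512, 1341

n − 1 = 1456 = 2^4 · 91, so s = 4 and d = 91.
x_0 = 1025^91 mod 1457 = 684.
x_1 = 684^2 mod 1457 = 159.
x_2 = 159^2 mod 1457 = 512.
x_3 = 512^2 mod 1457 = 1341.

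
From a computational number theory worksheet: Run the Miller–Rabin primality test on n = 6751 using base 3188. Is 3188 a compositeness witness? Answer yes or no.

yes

n − 1 = 6750 = 2^1 · 3375, so s = 1 and d = 3375.
x_0 = 3188^3375 mod 6751 = 4172.
x_0 ∉ {1, 6750} and s = 1, so 3188 is a Miller–Rabin witness and 6751 is composite.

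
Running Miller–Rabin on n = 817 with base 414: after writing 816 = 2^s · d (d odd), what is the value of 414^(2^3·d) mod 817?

n − 1 = 816 = 2^4 · 51, so s = 4 and d = 51.
x_0 = 414^51 mod 817 = 217.
x_1 = 217^2 mod 817 = 520.
x_2 = 520^2 mod 817 = 790.
x_3 = 790^2 mod 817 = 729.

729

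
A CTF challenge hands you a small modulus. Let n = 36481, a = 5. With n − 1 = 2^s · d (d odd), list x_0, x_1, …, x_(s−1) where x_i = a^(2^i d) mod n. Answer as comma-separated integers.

35145, 33808, 31134, 25786, 15090, 30179, 23876

n − 1 = 36480 = 2^7 · 285, so s = 7 and d = 285.
x_0 = 5^285 mod 36481 = 35145.
x_1 = 35145^2 mod 36481 = 33808.
x_2 = 33808^2 mod 36481 = 31134.
x_3 = 31134^2 mod 36481 = 25786.
x_4 = 25786^2 mod 36481 = 15090.
x_5 = 15090^2 mod 36481 = 30179.
x_6 = 30179^2 mod 36481 = 23876.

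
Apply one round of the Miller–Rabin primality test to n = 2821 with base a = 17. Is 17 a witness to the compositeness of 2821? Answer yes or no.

n − 1 = 2820 = 2^2 · 705, so s = 2 and d = 705.
Repeated squaring mod 2821: 17^1 ≡ 17, 17^2 ≡ 289, 17^4 ≡ 1712, 17^8 ≡ 2746, 17^16 ≡ 2804, 17^32 ≡ 289, 17^64 ≡ 1712, 17^128 ≡ 2746, 17^256 ≡ 2804, 17^512 ≡ 289.
705 = 512 + 128 + 64 + 1, so 17^705 ≡ 289·2746·1712·17 ≡ 2820 (mod 2821).
x_0 = 17^705 mod 2821 = 2820.
x_0 = 2820 ≡ −1, so 17 is not a witness.

no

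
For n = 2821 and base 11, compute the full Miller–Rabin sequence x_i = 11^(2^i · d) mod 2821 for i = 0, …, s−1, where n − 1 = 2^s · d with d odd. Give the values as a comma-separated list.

n − 1 = 2820 = 2^2 · 705, so s = 2 and d = 705.
x_0 = 11^705 mod 2821 = 1828.
x_1 = 1828^2 mod 2821 = 1520.

1828, 1520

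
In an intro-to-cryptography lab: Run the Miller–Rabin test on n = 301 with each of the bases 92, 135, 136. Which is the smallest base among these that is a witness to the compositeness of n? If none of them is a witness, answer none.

n − 1 = 300 = 2^2 · 75, so s = 2 and d = 75.
Base 92: x_0 = 92^75 mod 301 = 1. x_0 = 1, so 92 is not a witness.
Base 135: x_0 = 135^75 mod 301 = 1. x_0 = 1, so 135 is not a witness.
Base 136: x_0 = 136^75 mod 301 = 300. x_0 = 300 ≡ −1, so 136 is not a witness.
No listed base is a witness for 301.

none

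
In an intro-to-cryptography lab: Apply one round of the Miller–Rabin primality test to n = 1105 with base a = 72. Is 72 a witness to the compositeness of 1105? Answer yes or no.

n − 1 = 1104 = 2^4 · 69, so s = 4 and d = 69.
x_0 = 72^69 mod 1105 = 242.
x_0 is neither 1 nor 1104, so continue squaring.
x_1 = 242^2 mod 1105 = 1104.
x_1 ≡ −1, so 72 is not a witness.

no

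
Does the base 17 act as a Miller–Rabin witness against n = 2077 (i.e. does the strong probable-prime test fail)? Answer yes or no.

n − 1 = 2076 = 2^2 · 519, so s = 2 and d = 519.
Repeated squaring mod 2077: 17^1 ≡ 17, 17^2 ≡ 289, 17^4 ≡ 441, 17^8 ≡ 1320, 17^16 ≡ 1874, 17^32 ≡ 1746, 17^64 ≡ 1557, 17^128 ≡ 390, 17^256 ≡ 479, 17^512 ≡ 971.
519 = 512 + 4 + 2 + 1, so 17^519 ≡ 971·441·289·17 ≡ 1112 (mod 2077).
x_0 = 17^519 mod 2077 = 1112.
x_0 is neither 1 nor 2076, so continue squaring.
x_1 = 1112^2 mod 2077 = 729.
Reached i = s−1 = 1 without hitting −1: 17 is a Miller–Rabin witness and 2077 is composite.

yes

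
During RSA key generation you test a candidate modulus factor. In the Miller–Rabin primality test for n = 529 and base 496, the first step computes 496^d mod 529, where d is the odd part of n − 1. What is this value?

300

n − 1 = 528 = 2^4 · 33, so s = 4 and d = 33.
496^33 mod 529 = 300.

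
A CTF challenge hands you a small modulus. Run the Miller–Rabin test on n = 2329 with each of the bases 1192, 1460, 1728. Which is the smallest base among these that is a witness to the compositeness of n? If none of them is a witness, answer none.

n − 1 = 2328 = 2^3 · 291, so s = 3 and d = 291.
Base 1192: x_0 = 1192^291 mod 2329 = 127. x_0 is neither 1 nor 2328, so continue squaring. x_1 = 127^2 mod 2329 = 2155. x_2 = 2155^2 mod 2329 = 2328. x_2 ≡ −1, so 1192 is not a witness.
Base 1460: x_0 = 1460^291 mod 2329 = 1930. x_0 is neither 1 nor 2328, so continue squaring. x_1 = 1930^2 mod 2329 = 829. x_2 = 829^2 mod 2329 = 186. Reached i = s−1 = 2 without hitting −1: 1460 is a Miller–Rabin witness and 2329 is composite.
Base 1728: x_0 = 1728^291 mod 2329 = 226. x_0 is neither 1 nor 2328, so continue squaring. x_1 = 226^2 mod 2329 = 2167. x_2 = 2167^2 mod 2329 = 625. Reached i = s−1 = 2 without hitting −1: 1728 is a Miller–Rabin witness and 2329 is composite.
The smallest witness among the given bases is 1460.

1460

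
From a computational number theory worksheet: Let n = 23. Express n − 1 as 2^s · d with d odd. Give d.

11

Halving: 22 → 11; 11 is odd.
So 22 = 2^1 · 11.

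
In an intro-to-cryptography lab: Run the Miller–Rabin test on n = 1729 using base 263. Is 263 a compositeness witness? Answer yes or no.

no

n − 1 = 1728 = 2^6 · 27, so s = 6 and d = 27.
x_0 = 263^27 mod 1729 = 1.
x_0 = 1, so 263 is not a witness.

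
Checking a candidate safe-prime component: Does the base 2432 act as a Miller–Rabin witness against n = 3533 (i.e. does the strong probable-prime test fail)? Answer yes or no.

n − 1 = 3532 = 2^2 · 883, so s = 2 and d = 883.
x_0 = 2432^883 mod 3533 = 3532.
x_0 = 3532 ≡ −1, so 2432 is not a witness.

no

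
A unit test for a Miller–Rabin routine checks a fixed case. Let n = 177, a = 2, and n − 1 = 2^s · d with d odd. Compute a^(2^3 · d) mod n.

175

n − 1 = 176 = 2^4 · 11, so s = 4 and d = 11.
x_0 = 2^11 mod 177 = 101.
x_1 = 101^2 mod 177 = 112.
x_2 = 112^2 mod 177 = 154.
x_3 = 154^2 mod 177 = 175.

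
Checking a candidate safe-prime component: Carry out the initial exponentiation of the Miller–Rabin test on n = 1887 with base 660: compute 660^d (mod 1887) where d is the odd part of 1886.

n − 1 = 1886 = 2^1 · 943, so s = 1 and d = 943.
660^943 mod 1887 = 1116.

1116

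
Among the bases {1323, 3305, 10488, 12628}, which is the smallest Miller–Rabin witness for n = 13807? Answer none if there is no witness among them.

n − 1 = 13806 = 2^1 · 6903, so s = 1 and d = 6903.
Base 1323: x_0 = 1323^6903 mod 13807 = 13806. x_0 = 13806 ≡ −1, so 1323 is not a witness.
Base 3305: x_0 = 3305^6903 mod 13807 = 13806. x_0 = 13806 ≡ −1, so 3305 is not a witness.
Base 10488: x_0 = 10488^6903 mod 13807 = 13806. x_0 = 13806 ≡ −1, so 10488 is not a witness.
Base 12628: x_0 = 12628^6903 mod 13807 = 1. x_0 = 1, so 12628 is not a witness.
No listed base is a witness for 13807.

none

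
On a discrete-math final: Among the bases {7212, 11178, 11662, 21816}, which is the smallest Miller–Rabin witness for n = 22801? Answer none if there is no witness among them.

n − 1 = 22800 = 2^4 · 1425, so s = 4 and d = 1425.
Base 7212: x_0 = 7212^1425 mod 22801 = 22800. x_0 = 22800 ≡ −1, so 7212 is not a witness.
Base 11178: x_0 = 11178^1425 mod 22801 = 3021. x_0 is neither 1 nor 22800, so continue squaring. x_1 = 3021^2 mod 22801 = 6041. x_2 = 6041^2 mod 22801 = 12081. x_3 = 12081^2 mod 22801 = 1360. Reached i = s−1 = 3 without hitting −1: 11178 is a Miller–Rabin witness and 22801 is composite.
Base 11662: x_0 = 11662^1425 mod 22801 = 17515. x_0 is neither 1 nor 22800, so continue squaring. x_1 = 17515^2 mod 22801 = 10571. x_2 = 10571^2 mod 22801 = 21141. x_3 = 21141^2 mod 22801 = 19480. Reached i = s−1 = 3 without hitting −1: 11662 is a Miller–Rabin witness and 22801 is composite.
Base 21816: x_0 = 21816^1425 mod 22801 = 22349. x_0 is neither 1 nor 22800, so continue squaring. x_1 = 22349^2 mod 22801 = 21896. x_2 = 21896^2 mod 22801 = 20990. x_3 = 20990^2 mod 22801 = 19178. Reached i = s−1 = 3 without hitting −1: 21816 is a Miller–Rabin witness and 22801 is composite.
The smallest witness among the given bases is 11178.

11178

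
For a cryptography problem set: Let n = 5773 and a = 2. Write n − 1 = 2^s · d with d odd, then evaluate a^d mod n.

4167

n − 1 = 5772 = 2^2 · 1443, so s = 2 and d = 1443.
Repeated squaring mod 5773: 2^1 ≡ 2, 2^2 ≡ 4, 2^4 ≡ 16, 2^8 ≡ 256, 2^16 ≡ 2033, 2^32 ≡ 5394, 2^64 ≡ 5089, 2^128 ≡ 243, 2^256 ≡ 1319, 2^512 ≡ 2088, 2^1024 ≡ 1129.
1443 = 1024 + 256 + 128 + 32 + 2 + 1, so 2^1443 ≡ 1129·1319·243·5394·4·2 ≡ 4167 (mod 5773).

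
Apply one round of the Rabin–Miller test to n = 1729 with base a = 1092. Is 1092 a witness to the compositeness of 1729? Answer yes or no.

n − 1 = 1728 = 2^6 · 27, so s = 6 and d = 27.
Repeated squaring mod 1729: 1092^1 ≡ 1092, 1092^2 ≡ 1183, 1092^4 ≡ 728, 1092^8 ≡ 910, 1092^16 ≡ 1638.
27 = 16 + 8 + 2 + 1, so 1092^27 ≡ 1638·910·1183·1092 ≡ 1274 (mod 1729).
x_0 = 1092^27 mod 1729 = 1274.
x_0 is neither 1 nor 1728, so continue squaring.
x_1 = 1274^2 mod 1729 = 1274.
x_2 = 1274^2 mod 1729 = 1274.
x_3 = 1274^2 mod 1729 = 1274.
x_4 = 1274^2 mod 1729 = 1274.
x_5 = 1274^2 mod 1729 = 1274.
Reached i = s−1 = 5 without hitting −1: 1092 is a Miller–Rabin witness and 1729 is composite.

yes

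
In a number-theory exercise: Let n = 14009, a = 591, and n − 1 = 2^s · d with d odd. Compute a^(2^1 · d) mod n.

n − 1 = 14008 = 2^3 · 1751, so s = 3 and d = 1751.
Repeated squaring mod 14009: 591^1 ≡ 591, 591^2 ≡ 13065, 591^4 ≡ 8569, 591^8 ≡ 6592, 591^16 ≡ 12555, 591^32 ≡ 12766, 591^64 ≡ 4059, 591^128 ≡ 897, 591^256 ≡ 6096, 591^512 ≡ 9348, 591^1024 ≡ 10971.
1751 = 1024 + 512 + 128 + 64 + 16 + 4 + 2 + 1, so 591^1751 ≡ 10971·9348·897·4059·12555·8569·13065·591 ≡ 432 (mod 14009).
x_0 = 432.
x_1 = 432^2 mod 14009 = 4507.

4507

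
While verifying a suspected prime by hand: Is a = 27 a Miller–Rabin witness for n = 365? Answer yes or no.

n − 1 = 364 = 2^2 · 91, so s = 2 and d = 91.
Repeated squaring mod 365: 27^1 ≡ 27, 27^2 ≡ 364, 27^4 ≡ 1, 27^8 ≡ 1, 27^16 ≡ 1, 27^32 ≡ 1, 27^64 ≡ 1.
91 = 64 + 16 + 8 + 2 + 1, so 27^91 ≡ 1·1·1·364·27 ≡ 338 (mod 365).
x_0 = 27^91 mod 365 = 338.
x_0 is neither 1 nor 364, so continue squaring.
x_1 = 338^2 mod 365 = 364.
x_1 ≡ −1, so 27 is not a witness.

no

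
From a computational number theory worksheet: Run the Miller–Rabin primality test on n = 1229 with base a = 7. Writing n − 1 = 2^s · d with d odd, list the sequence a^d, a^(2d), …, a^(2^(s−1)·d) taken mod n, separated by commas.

n − 1 = 1228 = 2^2 · 307, so s = 2 and d = 307.
x_0 = 7^307 mod 1229 = 1228.
x_1 = 1228^2 mod 1229 = 1.

1228, 1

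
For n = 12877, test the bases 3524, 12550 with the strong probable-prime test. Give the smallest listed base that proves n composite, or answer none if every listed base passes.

n − 1 = 12876 = 2^2 · 3219, so s = 2 and d = 3219.
Base 3524: x_0 = 3524^3219 mod 12877 = 1009. x_0 is neither 1 nor 12876, so continue squaring. x_1 = 1009^2 mod 12877 = 798. Reached i = s−1 = 1 without hitting −1: 3524 is a Miller–Rabin witness and 12877 is composite.
Base 12550: x_0 = 12550^3219 mod 12877 = 3096. x_0 is neither 1 nor 12876, so continue squaring. x_1 = 3096^2 mod 12877 = 4728. Reached i = s−1 = 1 without hitting −1: 12550 is a Miller–Rabin witness and 12877 is composite.
The smallest witness among the given bases is 3524.

3524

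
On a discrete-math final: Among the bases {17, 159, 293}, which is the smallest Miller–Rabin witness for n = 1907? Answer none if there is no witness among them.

n − 1 = 1906 = 2^1 · 953, so s = 1 and d = 953.
Base 17: x_0 = 17^953 mod 1907 = 1906. x_0 = 1906 ≡ −1, so 17 is not a witness.
Base 159: x_0 = 159^953 mod 1907 = 1. x_0 = 1, so 159 is not a witness.
Base 293: x_0 = 293^953 mod 1907 = 1. x_0 = 1, so 293 is not a witness.
No listed base is a witness for 1907.

none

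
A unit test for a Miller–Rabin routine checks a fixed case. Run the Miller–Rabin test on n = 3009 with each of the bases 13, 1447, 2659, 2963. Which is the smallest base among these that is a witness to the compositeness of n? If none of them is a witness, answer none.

13

n − 1 = 3008 = 2^6 · 47, so s = 6 and d = 47.
Base 13: x_0 = 13^47 mod 3009 = 2758. x_0 is neither 1 nor 3008, so continue squaring. x_1 = 2758^2 mod 3009 = 2821. x_2 = 2821^2 mod 3009 = 2245. x_3 = 2245^2 mod 3009 = 2959. x_4 = 2959^2 mod 3009 = 2500. x_5 = 2500^2 mod 3009 = 307. Reached i = s−1 = 5 without hitting −1: 13 is a Miller–Rabin witness and 3009 is composite.
Base 1447: x_0 = 1447^47 mod 3009 = 1981. x_0 is neither 1 nor 3008, so continue squaring. x_1 = 1981^2 mod 3009 = 625. x_2 = 625^2 mod 3009 = 2464. x_3 = 2464^2 mod 3009 = 2143. x_4 = 2143^2 mod 3009 = 715. x_5 = 715^2 mod 3009 = 2704. Reached i = s−1 = 5 without hitting −1: 1447 is a Miller–Rabin witness and 3009 is composite.
Base 2659: x_0 = 2659^47 mod 3009 = 226. x_0 is neither 1 nor 3008, so continue squaring. x_1 = 226^2 mod 3009 = 2932. x_2 = 2932^2 mod 3009 = 2920. x_3 = 2920^2 mod 3009 = 1903. x_4 = 1903^2 mod 3009 = 1582. x_5 = 1582^2 mod 3009 = 2245. Reached i = s−1 = 5 without hitting −1: 2659 is a Miller–Rabin witness and 3009 is composite.
Base 2963: x_0 = 2963^47 mod 3009 = 398. x_0 is neither 1 nor 3008, so continue squaring. x_1 = 398^2 mod 3009 = 1936. x_2 = 1936^2 mod 3009 = 1891. x_3 = 1891^2 mod 3009 = 1189. x_4 = 1189^2 mod 3009 = 2500. x_5 = 2500^2 mod 3009 = 307. Reached i = s−1 = 5 without hitting −1: 2963 is a Miller–Rabin witness and 3009 is composite.
The smallest witness among the given bases is 13.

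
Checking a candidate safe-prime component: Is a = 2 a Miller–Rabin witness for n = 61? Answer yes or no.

no

n − 1 = 60 = 2^2 · 15, so s = 2 and d = 15.
x_0 = 2^15 mod 61 = 11.
x_0 is neither 1 nor 60, so continue squaring.
x_1 = 11^2 mod 61 = 60.
x_1 ≡ −1, so 2 is not a witness.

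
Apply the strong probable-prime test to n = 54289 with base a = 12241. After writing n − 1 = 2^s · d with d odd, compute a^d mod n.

40212

n − 1 = 54288 = 2^4 · 3393, so s = 4 and d = 3393.
12241^3393 mod 54289 = 40212.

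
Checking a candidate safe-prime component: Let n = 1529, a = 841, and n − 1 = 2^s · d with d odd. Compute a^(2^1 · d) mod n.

1004

n − 1 = 1528 = 2^3 · 191, so s = 3 and d = 191.
Repeated squaring mod 1529: 841^1 ≡ 841, 841^2 ≡ 883, 841^4 ≡ 1428, 841^8 ≡ 1027, 841^16 ≡ 1248, 841^32 ≡ 982, 841^64 ≡ 1054, 841^128 ≡ 862.
191 = 128 + 32 + 16 + 8 + 4 + 2 + 1, so 841^191 ≡ 862·982·1248·1027·1428·883·841 ≡ 324 (mod 1529).
x_0 = 324.
x_1 = 324^2 mod 1529 = 1004.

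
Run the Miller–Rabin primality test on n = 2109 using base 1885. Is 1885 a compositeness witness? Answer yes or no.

yes

n − 1 = 2108 = 2^2 · 527, so s = 2 and d = 527.
Repeated squaring mod 2109: 1885^1 ≡ 1885, 1885^2 ≡ 1669, 1885^4 ≡ 1681, 1885^8 ≡ 1810, 1885^16 ≡ 823, 1885^32 ≡ 340, 1885^64 ≡ 1714, 1885^128 ≡ 2068, 1885^256 ≡ 1681, 1885^512 ≡ 1810.
527 = 512 + 8 + 4 + 2 + 1, so 1885^527 ≡ 1810·1810·1681·1669·1885 ≡ 1993 (mod 2109).
x_0 = 1885^527 mod 2109 = 1993.
x_0 is neither 1 nor 2108, so continue squaring.
x_1 = 1993^2 mod 2109 = 802.
Reached i = s−1 = 1 without hitting −1: 1885 is a Miller–Rabin witness and 2109 is composite.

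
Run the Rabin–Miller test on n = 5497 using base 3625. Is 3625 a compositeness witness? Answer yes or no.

yes

n − 1 = 5496 = 2^3 · 687, so s = 3 and d = 687.
x_0 = 3625^687 mod 5497 = 2522.
x_0 is neither 1 nor 5496, so continue squaring.
x_1 = 2522^2 mod 5497 = 455.
x_2 = 455^2 mod 5497 = 3636.
Reached i = s−1 = 2 without hitting −1: 3625 is a Miller–Rabin witness and 5497 is composite.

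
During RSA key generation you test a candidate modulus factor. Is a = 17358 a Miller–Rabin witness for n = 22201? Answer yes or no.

yes

n − 1 = 22200 = 2^3 · 2775, so s = 3 and d = 2775.
x_0 = 17358^2775 mod 22201 = 10623.
x_0 is neither 1 nor 22200, so continue squaring.
x_1 = 10623^2 mod 22201 = 446.
x_2 = 446^2 mod 22201 = 21308.
Reached i = s−1 = 2 without hitting −1: 17358 is a Miller–Rabin witness and 22201 is composite.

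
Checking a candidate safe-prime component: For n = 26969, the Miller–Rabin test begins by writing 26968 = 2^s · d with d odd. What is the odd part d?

Halving: 26968 → 13484 → 6742 → 3371; 3371 is odd.
So 26968 = 2^3 · 3371.

3371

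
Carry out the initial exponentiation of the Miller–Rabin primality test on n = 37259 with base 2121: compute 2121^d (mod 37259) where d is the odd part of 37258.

12244

n − 1 = 37258 = 2^1 · 18629, so s = 1 and d = 18629.
2121^18629 mod 37259 = 12244.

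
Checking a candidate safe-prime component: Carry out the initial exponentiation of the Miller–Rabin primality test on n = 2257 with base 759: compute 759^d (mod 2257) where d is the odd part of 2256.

637

n − 1 = 2256 = 2^4 · 141, so s = 4 and d = 141.
759^141 mod 2257 = 637.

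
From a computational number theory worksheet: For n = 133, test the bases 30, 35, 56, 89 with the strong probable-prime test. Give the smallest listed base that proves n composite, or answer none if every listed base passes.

n − 1 = 132 = 2^2 · 33, so s = 2 and d = 33.
Base 30: x_0 = 30^33 mod 133 = 1. x_0 = 1, so 30 is not a witness.
Base 35: x_0 = 35^33 mod 133 = 7. x_0 is neither 1 nor 132, so continue squaring. x_1 = 7^2 mod 133 = 49. Reached i = s−1 = 1 without hitting −1: 35 is a Miller–Rabin witness and 133 is composite.
Base 56: x_0 = 56^33 mod 133 = 56. x_0 is neither 1 nor 132, so continue squaring. x_1 = 56^2 mod 133 = 77. Reached i = s−1 = 1 without hitting −1: 56 is a Miller–Rabin witness and 133 is composite.
Base 89: x_0 = 89^33 mod 133 = 27. x_0 is neither 1 nor 132, so continue squaring. x_1 = 27^2 mod 133 = 64. Reached i = s−1 = 1 without hitting −1: 89 is a Miller–Rabin witness and 133 is composite.
The smallest witness among the given bases is 35.

35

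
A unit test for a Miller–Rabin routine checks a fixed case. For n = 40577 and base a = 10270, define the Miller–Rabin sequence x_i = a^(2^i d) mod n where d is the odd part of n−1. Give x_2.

n − 1 = 40576 = 2^7 · 317, so s = 7 and d = 317.
Repeated squaring mod 40577: 10270^1 ≡ 10270, 10270^2 ≡ 13277, 10270^4 ≡ 12241, 10270^8 ≡ 31797, 10270^16 ≡ 32677, 10270^32 ≡ 2574, 10270^64 ≡ 11425, 10270^128 ≡ 34993, 10270^256 ≡ 17920.
317 = 256 + 32 + 16 + 8 + 4 + 1, so 10270^317 ≡ 17920·2574·32677·31797·12241·10270 ≡ 10897 (mod 40577).
x_0 = 10897.
x_1 = 10897^2 mod 40577 = 16307.
x_2 = 16307^2 mod 40577 = 17168.

17168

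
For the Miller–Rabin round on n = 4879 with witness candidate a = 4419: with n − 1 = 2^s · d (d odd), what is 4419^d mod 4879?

50

n − 1 = 4878 = 2^1 · 2439, so s = 1 and d = 2439.
Repeated squaring mod 4879: 4419^1 ≡ 4419, 4419^2 ≡ 1803, 4419^4 ≡ 1395, 4419^8 ≡ 4183, 4419^16 ≡ 1395, 4419^32 ≡ 4183, 4419^64 ≡ 1395, 4419^128 ≡ 4183, 4419^256 ≡ 1395, 4419^512 ≡ 4183, 4419^1024 ≡ 1395, 4419^2048 ≡ 4183.
2439 = 2048 + 256 + 128 + 4 + 2 + 1, so 4419^2439 ≡ 4183·1395·4183·1395·1803·4419 ≡ 50 (mod 4879).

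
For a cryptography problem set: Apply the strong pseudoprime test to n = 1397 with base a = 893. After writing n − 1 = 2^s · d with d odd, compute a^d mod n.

413

n − 1 = 1396 = 2^2 · 349, so s = 2 and d = 349.
893^349 mod 1397 = 413.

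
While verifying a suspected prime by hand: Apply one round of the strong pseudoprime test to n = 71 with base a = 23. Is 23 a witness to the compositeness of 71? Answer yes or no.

no

n − 1 = 70 = 2^1 · 35, so s = 1 and d = 35.
x_0 = 23^35 mod 71 = 70.
x_0 = 70 ≡ −1, so 23 is not a witness.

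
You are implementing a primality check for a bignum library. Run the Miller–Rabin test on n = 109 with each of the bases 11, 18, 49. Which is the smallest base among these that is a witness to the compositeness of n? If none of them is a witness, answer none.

n − 1 = 108 = 2^2 · 27, so s = 2 and d = 27.
Base 11: x_0 = 11^27 mod 109 = 76. x_0 is neither 1 nor 108, so continue squaring. x_1 = 76^2 mod 109 = 108. x_1 ≡ −1, so 11 is not a witness.
Base 18: x_0 = 18^27 mod 109 = 33. x_0 is neither 1 nor 108, so continue squaring. x_1 = 33^2 mod 109 = 108. x_1 ≡ −1, so 18 is not a witness.
Base 49: x_0 = 49^27 mod 109 = 1. x_0 = 1, so 49 is not a witness.
No listed base is a witness for 109.

none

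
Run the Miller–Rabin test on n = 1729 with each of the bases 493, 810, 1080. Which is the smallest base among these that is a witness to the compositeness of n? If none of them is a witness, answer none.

n − 1 = 1728 = 2^6 · 27, so s = 6 and d = 27.
Base 493: x_0 = 493^27 mod 1729 = 1728. x_0 = 1728 ≡ −1, so 493 is not a witness.
Base 810: x_0 = 810^27 mod 1729 = 1728. x_0 = 1728 ≡ −1, so 810 is not a witness.
Base 1080: x_0 = 1080^27 mod 1729 = 1. x_0 = 1, so 1080 is not a witness.
No listed base is a witness for 1729.

none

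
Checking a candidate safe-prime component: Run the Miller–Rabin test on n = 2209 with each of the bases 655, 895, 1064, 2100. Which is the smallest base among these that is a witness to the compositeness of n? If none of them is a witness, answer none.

n − 1 = 2208 = 2^5 · 69, so s = 5 and d = 69.
Base 655: x_0 = 655^69 mod 2209 = 2208. x_0 = 2208 ≡ −1, so 655 is not a witness.
Base 895: x_0 = 895^69 mod 2209 = 1881. x_0 is neither 1 nor 2208, so continue squaring. x_1 = 1881^2 mod 2209 = 1552. x_2 = 1552^2 mod 2209 = 894. x_3 = 894^2 mod 2209 = 1787. x_4 = 1787^2 mod 2209 = 1364. Reached i = s−1 = 4 without hitting −1: 895 is a Miller–Rabin witness and 2209 is composite.
Base 1064: x_0 = 1064^69 mod 2209 = 2208. x_0 = 2208 ≡ −1, so 1064 is not a witness.
Base 2100: x_0 = 2100^69 mod 2209 = 2022. x_0 is neither 1 nor 2208, so continue squaring. x_1 = 2022^2 mod 2209 = 1834. x_2 = 1834^2 mod 2209 = 1458. x_3 = 1458^2 mod 2209 = 706. x_4 = 706^2 mod 2209 = 1411. Reached i = s−1 = 4 without hitting −1: 2100 is a Miller–Rabin witness and 2209 is composite.
The smallest witness among the given bases is 895.

895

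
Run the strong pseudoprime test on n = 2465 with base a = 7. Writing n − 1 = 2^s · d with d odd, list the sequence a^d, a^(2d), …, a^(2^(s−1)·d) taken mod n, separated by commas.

2437, 784, 871, 1886, 1

n − 1 = 2464 = 2^5 · 77, so s = 5 and d = 77.
x_0 = 7^77 mod 2465 = 2437.
x_1 = 2437^2 mod 2465 = 784.
x_2 = 784^2 mod 2465 = 871.
x_3 = 871^2 mod 2465 = 1886.
x_4 = 1886^2 mod 2465 = 1.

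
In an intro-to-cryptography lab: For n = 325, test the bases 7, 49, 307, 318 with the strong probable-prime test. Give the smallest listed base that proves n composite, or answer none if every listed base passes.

none

n − 1 = 324 = 2^2 · 81, so s = 2 and d = 81.
Base 7: x_0 = 7^81 mod 325 = 307. x_0 is neither 1 nor 324, so continue squaring. x_1 = 307^2 mod 325 = 324. x_1 ≡ −1, so 7 is not a witness.
Base 49: x_0 = 49^81 mod 325 = 324. x_0 = 324 ≡ −1, so 49 is not a witness.
Base 307: x_0 = 307^81 mod 325 = 307. x_0 is neither 1 nor 324, so continue squaring. x_1 = 307^2 mod 325 = 324. x_1 ≡ −1, so 307 is not a witness.
Base 318: x_0 = 318^81 mod 325 = 18. x_0 is neither 1 nor 324, so continue squaring. x_1 = 18^2 mod 325 = 324. x_1 ≡ −1, so 318 is not a witness.
No listed base is a witness for 325.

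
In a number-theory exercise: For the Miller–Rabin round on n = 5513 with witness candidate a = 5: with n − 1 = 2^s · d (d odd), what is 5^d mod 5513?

2200

n − 1 = 5512 = 2^3 · 689, so s = 3 and d = 689.
5^689 mod 5513 = 2200.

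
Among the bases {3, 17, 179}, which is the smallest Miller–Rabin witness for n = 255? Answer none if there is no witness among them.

n − 1 = 254 = 2^1 · 127, so s = 1 and d = 127.
Base 3: x_0 = 3^127 mod 255 = 57. x_0 ∉ {1, 254} and s = 1, so 3 is a Miller–Rabin witness and 255 is composite.
Base 17: x_0 = 17^127 mod 255 = 68. x_0 ∉ {1, 254} and s = 1, so 17 is a Miller–Rabin witness and 255 is composite.
Base 179: x_0 = 179^127 mod 255 = 104. x_0 ∉ {1, 254} and s = 1, so 179 is a Miller–Rabin witness and 255 is composite.
The smallest witness among the given bases is 3.

3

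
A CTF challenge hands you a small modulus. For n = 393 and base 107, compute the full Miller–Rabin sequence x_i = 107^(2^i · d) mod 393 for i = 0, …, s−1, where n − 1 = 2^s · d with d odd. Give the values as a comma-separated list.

n − 1 = 392 = 2^3 · 49, so s = 3 and d = 49.
x_0 = 107^49 mod 393 = 374.
x_1 = 374^2 mod 393 = 361.
x_2 = 361^2 mod 393 = 238.

374, 361, 238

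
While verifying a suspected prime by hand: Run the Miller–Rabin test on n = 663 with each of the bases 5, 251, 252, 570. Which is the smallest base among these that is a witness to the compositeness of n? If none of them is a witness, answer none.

5

n − 1 = 662 = 2^1 · 331, so s = 1 and d = 331.
Base 5: x_0 = 5^331 mod 663 = 164. x_0 ∉ {1, 662} and s = 1, so 5 is a Miller–Rabin witness and 663 is composite.
Base 251: x_0 = 251^331 mod 663 = 446. x_0 ∉ {1, 662} and s = 1, so 251 is a Miller–Rabin witness and 663 is composite.
Base 252: x_0 = 252^331 mod 663 = 333. x_0 ∉ {1, 662} and s = 1, so 252 is a Miller–Rabin witness and 663 is composite.
Base 570: x_0 = 570^331 mod 663 = 15. x_0 ∉ {1, 662} and s = 1, so 570 is a Miller–Rabin witness and 663 is composite.
The smallest witness among the given bases is 5.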